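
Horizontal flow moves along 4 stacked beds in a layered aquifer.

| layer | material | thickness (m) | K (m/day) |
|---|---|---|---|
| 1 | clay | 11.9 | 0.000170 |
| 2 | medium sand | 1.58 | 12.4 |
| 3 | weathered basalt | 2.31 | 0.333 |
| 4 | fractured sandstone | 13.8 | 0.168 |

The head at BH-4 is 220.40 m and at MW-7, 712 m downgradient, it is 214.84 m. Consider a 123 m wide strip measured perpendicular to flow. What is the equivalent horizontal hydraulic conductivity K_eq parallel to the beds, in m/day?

Flow is parallel to layering, so each bed carries its own Darcy discharge and the transmissivities add.
Σ(K_i·b_i) = 0.000170×11.9 + 12.4×1.58 + 0.333×2.31 + 0.168×13.8 = 22.68 m²/day.
Total thickness b = 29.59 m, so K_eq = Σ(K_i·b_i)/b = 0.7665 m/day.

0.767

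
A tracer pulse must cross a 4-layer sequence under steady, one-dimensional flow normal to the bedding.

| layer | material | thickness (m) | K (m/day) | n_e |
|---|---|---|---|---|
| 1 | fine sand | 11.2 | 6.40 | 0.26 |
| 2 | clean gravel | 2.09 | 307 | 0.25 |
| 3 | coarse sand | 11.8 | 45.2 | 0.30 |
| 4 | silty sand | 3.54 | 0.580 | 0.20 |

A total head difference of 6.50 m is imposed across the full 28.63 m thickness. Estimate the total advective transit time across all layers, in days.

9.60

With flow normal to the layers, continuity requires the same specific discharge q through every layer.
Σ(b_i/K_i) = 11.2/6.40 + 2.09/307 + 11.8/45.2 + 3.54/0.580 = 8.121 d.
q = Δh / Σ(b_i/K_i) = 6.50 / 8.121 = 0.8004 m/day.
In each layer the seepage velocity is v_i = q/n_i, so the layer transit time is t_i = b_i·n_i / q:
  layer 1 (fine sand): t_1 = 11.2 × 0.26 / 0.8004 = 3.638 d
  layer 2 (clean gravel): t_2 = 2.09 × 0.25 / 0.8004 = 0.6528 d
  layer 3 (coarse sand): t_3 = 11.8 × 0.30 / 0.8004 = 4.423 d
  layer 4 (silty sand): t_4 = 3.54 × 0.20 / 0.8004 = 0.8846 d
Total t = Σ t_i = 9.599 days.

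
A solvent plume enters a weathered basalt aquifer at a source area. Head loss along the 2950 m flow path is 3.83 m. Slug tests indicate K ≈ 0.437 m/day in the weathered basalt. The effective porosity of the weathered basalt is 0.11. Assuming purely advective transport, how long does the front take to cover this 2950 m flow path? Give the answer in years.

1570

Hydraulic gradient i = Δh / L = 3.83 / 2950 = 0.001298.
Darcy flux q = K · i = 0.4370 × 0.001298 = 0.0005674 m/day.
Seepage velocity v = q / n_e = 0.0005674 / 0.11 = 0.005158 m/day.
Travel time t = L / v = 2950 / 0.005158 = 5.719e+05 days = 1566 years.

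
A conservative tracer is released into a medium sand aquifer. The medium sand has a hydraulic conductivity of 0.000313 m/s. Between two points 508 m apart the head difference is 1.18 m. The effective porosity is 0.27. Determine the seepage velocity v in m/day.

0.233

Convert K: 0.000313 m/s × 86400 = 27.04 m/day.
Hydraulic gradient i = Δh / L = 1.18 / 508 = 0.002323.
Darcy flux q = K · i = 27.04 × 0.002323 = 0.06282 m/day.
Seepage velocity v = q / n_e = 0.06282 / 0.27 = 0.2327 m/day.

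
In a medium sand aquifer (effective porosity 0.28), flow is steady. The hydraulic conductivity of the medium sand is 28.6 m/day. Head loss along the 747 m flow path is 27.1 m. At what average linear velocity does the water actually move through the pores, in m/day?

3.71

Hydraulic gradient i = Δh / L = 27.1 / 747 = 0.03628.
Darcy flux q = K · i = 28.60 × 0.03628 = 1.038 m/day.
Seepage velocity v = q / n_e = 1.038 / 0.28 = 3.706 m/day.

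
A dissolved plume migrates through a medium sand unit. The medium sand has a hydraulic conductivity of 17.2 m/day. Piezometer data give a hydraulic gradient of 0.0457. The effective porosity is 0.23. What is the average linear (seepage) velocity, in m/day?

Hydraulic gradient i = 0.0457.
Darcy flux q = K · i = 17.20 × 0.04570 = 0.7860 m/day.
Seepage velocity v = q / n_e = 0.7860 / 0.23 = 3.418 m/day.

3.42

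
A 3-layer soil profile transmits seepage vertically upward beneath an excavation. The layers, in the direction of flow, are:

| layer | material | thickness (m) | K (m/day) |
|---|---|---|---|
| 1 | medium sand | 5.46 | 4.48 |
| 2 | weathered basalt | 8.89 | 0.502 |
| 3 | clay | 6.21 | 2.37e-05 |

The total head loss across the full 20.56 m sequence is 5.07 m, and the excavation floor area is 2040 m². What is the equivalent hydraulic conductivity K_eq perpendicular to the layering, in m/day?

7.85e-05

Flow is perpendicular to layering, so the layers act in series and the equivalent K is the thickness-weighted harmonic mean.
Total thickness L = 5.46 + 8.89 + 6.21 = 20.56 m.
Σ(b_i/K_i) = 5.46/4.48 + 8.89/0.502 + 6.21/2.37e-05 = 2.620e+05 d.
K_eq = L / Σ(b_i/K_i) = 20.56 / 2.620e+05 = 7.846e-05 m/day.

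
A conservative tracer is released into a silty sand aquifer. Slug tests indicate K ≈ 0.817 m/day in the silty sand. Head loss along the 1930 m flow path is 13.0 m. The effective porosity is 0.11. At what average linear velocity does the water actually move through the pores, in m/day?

0.0500

Hydraulic gradient i = Δh / L = 13.0 / 1930 = 0.006736.
Darcy flux q = K · i = 0.8170 × 0.006736 = 0.005503 m/day.
Seepage velocity v = q / n_e = 0.005503 / 0.11 = 0.05003 m/day.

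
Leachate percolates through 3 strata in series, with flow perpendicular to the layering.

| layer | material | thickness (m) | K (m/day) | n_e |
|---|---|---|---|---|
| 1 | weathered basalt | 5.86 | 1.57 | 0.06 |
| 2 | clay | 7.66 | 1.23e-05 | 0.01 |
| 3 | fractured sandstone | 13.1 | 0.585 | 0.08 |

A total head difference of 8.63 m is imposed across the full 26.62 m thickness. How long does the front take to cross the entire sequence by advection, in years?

With flow normal to the layers, continuity requires the same specific discharge q through every layer.
Σ(b_i/K_i) = 5.86/1.57 + 7.66/1.23e-05 + 13.1/0.585 = 6.228e+05 d.
q = Δh / Σ(b_i/K_i) = 8.63 / 6.228e+05 = 1.386e-05 m/day.
In each layer the seepage velocity is v_i = q/n_i, so the layer transit time is t_i = b_i·n_i / q:
  layer 1 (weathered basalt): t_1 = 5.86 × 0.06 / 1.386e-05 = 25373 d
  layer 2 (clay): t_2 = 7.66 × 0.01 / 1.386e-05 = 5528 d
  layer 3 (fractured sandstone): t_3 = 13.1 × 0.08 / 1.386e-05 = 75630 d
Total t = Σ t_i = 1.065e+05 days = 291.7 years.

292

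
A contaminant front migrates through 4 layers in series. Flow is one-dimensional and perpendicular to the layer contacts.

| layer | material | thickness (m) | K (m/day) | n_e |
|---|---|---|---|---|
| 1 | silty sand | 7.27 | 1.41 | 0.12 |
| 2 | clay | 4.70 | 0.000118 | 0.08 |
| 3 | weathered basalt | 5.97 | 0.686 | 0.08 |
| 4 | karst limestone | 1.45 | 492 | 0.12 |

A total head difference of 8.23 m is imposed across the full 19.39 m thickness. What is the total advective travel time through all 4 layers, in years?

25.2

With flow normal to the layers, continuity requires the same specific discharge q through every layer.
Σ(b_i/K_i) = 7.27/1.41 + 4.70/0.000118 + 5.97/0.686 + 1.45/492 = 39844 d.
q = Δh / Σ(b_i/K_i) = 8.23 / 39844 = 0.0002066 m/day.
In each layer the seepage velocity is v_i = q/n_i, so the layer transit time is t_i = b_i·n_i / q:
  layer 1 (silty sand): t_1 = 7.27 × 0.12 / 0.0002066 = 4224 d
  layer 2 (clay): t_2 = 4.70 × 0.08 / 0.0002066 = 1820 d
  layer 3 (weathered basalt): t_3 = 5.97 × 0.08 / 0.0002066 = 2312 d
  layer 4 (karst limestone): t_4 = 1.45 × 0.12 / 0.0002066 = 842.4 d
Total t = Σ t_i = 9199 days = 25.18 years.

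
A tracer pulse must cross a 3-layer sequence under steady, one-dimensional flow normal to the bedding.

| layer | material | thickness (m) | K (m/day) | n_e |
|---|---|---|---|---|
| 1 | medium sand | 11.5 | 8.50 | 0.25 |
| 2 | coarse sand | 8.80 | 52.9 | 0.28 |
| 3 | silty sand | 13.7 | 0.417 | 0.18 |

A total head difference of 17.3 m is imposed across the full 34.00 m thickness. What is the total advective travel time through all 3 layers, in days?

15.5

With flow normal to the layers, continuity requires the same specific discharge q through every layer.
Σ(b_i/K_i) = 11.5/8.50 + 8.80/52.9 + 13.7/0.417 = 34.37 d.
q = Δh / Σ(b_i/K_i) = 17.3 / 34.37 = 0.5033 m/day.
In each layer the seepage velocity is v_i = q/n_i, so the layer transit time is t_i = b_i·n_i / q:
  layer 1 (medium sand): t_1 = 11.5 × 0.25 / 0.5033 = 5.712 d
  layer 2 (coarse sand): t_2 = 8.80 × 0.28 / 0.5033 = 4.896 d
  layer 3 (silty sand): t_3 = 13.7 × 0.18 / 0.5033 = 4.900 d
Total t = Σ t_i = 15.51 days.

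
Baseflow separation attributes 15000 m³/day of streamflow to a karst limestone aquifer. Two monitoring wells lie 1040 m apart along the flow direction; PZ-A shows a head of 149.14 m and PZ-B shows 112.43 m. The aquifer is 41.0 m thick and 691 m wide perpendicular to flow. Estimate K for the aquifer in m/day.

15.0

Cross-sectional area A = 691 × 41.0 = 28331 m².
Hydraulic gradient i = (149.14 − 112.43) / 1040 = 36.71 / 1040 = 0.03530.
From Q = K·A·i, K = Q / (A·i) = 15000 / (28331 × 0.03530) = 15.00 m/day.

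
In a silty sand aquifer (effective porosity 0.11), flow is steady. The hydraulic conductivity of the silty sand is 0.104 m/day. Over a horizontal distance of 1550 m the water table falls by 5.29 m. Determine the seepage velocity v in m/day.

Hydraulic gradient i = Δh / L = 5.29 / 1550 = 0.003413.
Darcy flux q = K · i = 0.1040 × 0.003413 = 0.0003549 m/day.
Seepage velocity v = q / n_e = 0.0003549 / 0.11 = 0.003227 m/day.

0.00323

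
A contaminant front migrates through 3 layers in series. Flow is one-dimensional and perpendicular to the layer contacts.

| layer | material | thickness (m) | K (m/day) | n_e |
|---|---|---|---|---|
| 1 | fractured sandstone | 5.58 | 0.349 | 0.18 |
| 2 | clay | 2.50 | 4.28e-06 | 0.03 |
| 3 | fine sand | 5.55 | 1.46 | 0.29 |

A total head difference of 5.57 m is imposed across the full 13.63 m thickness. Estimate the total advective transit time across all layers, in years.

With flow normal to the layers, continuity requires the same specific discharge q through every layer.
Σ(b_i/K_i) = 5.58/0.349 + 2.50/4.28e-06 + 5.55/1.46 = 5.841e+05 d.
q = Δh / Σ(b_i/K_i) = 5.57 / 5.841e+05 = 9.536e-06 m/day.
In each layer the seepage velocity is v_i = q/n_i, so the layer transit time is t_i = b_i·n_i / q:
  layer 1 (fractured sandstone): t_1 = 5.58 × 0.18 / 9.536e-06 = 1.053e+05 d
  layer 2 (clay): t_2 = 2.50 × 0.03 / 9.536e-06 = 7865 d
  layer 3 (fine sand): t_3 = 5.55 × 0.29 / 9.536e-06 = 1.688e+05 d
Total t = Σ t_i = 2.820e+05 days = 772.0 years.

772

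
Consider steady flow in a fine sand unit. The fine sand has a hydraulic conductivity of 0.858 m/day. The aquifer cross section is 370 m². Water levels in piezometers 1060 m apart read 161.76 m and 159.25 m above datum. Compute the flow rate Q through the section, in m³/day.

0.752

Hydraulic gradient i = (161.76 − 159.25) / 1060 = 2.51 / 1060 = 0.002368.
Darcy's law: Q = K · A · i = 0.8580 × 370.0 × 0.002368 = 0.7517 m³/day.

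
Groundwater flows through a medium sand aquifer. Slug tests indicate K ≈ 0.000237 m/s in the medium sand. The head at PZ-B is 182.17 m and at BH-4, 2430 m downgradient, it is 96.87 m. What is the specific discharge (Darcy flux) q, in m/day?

0.719

Convert K: 0.000237 m/s × 86400 = 20.48 m/day.
Hydraulic gradient i = (182.17 − 96.87) / 2430 = 85.3 / 2430 = 0.03510.
Specific discharge q = K · i = 20.48 × 0.03510 = 0.7188 m/day.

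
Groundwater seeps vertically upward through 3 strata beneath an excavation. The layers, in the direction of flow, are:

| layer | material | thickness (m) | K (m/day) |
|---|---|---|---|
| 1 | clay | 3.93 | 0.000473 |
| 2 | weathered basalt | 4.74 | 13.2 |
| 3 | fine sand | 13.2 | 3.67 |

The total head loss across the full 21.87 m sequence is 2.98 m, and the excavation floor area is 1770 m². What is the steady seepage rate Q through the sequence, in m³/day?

Flow is perpendicular to layering, so the layers act in series and the equivalent K is the thickness-weighted harmonic mean.
Total thickness L = 3.93 + 4.74 + 13.2 = 21.87 m.
Σ(b_i/K_i) = 3.93/0.000473 + 4.74/13.2 + 13.2/3.67 = 8313 d.
K_eq = L / Σ(b_i/K_i) = 21.87 / 8313 = 0.002631 m/day.
Q = K_eq · A · (Δh/L) = 0.002631 × 1770 × (2.98/21.87) = 0.6345 m³/day.

0.635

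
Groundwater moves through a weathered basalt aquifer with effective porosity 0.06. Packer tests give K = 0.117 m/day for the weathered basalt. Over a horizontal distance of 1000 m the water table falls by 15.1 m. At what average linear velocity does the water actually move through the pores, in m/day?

0.0294

Hydraulic gradient i = Δh / L = 15.1 / 1000 = 0.01510.
Darcy flux q = K · i = 0.1170 × 0.01510 = 0.001767 m/day.
Seepage velocity v = q / n_e = 0.001767 / 0.06 = 0.02944 m/day.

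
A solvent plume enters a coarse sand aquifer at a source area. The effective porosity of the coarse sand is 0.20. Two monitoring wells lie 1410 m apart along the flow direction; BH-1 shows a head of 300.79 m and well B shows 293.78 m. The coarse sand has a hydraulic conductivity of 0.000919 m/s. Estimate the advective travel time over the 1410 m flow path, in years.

Convert K: 0.000919 m/s × 86400 = 79.40 m/day.
Hydraulic gradient i = (300.79 − 293.78) / 1410 = 7.01 / 1410 = 0.004972.
Darcy flux q = K · i = 79.40 × 0.004972 = 0.3948 m/day.
Seepage velocity v = q / n_e = 0.3948 / 0.20 = 1.974 m/day.
Travel time t = L / v = 1410 / 1.974 = 714.4 days = 1.956 years.

1.96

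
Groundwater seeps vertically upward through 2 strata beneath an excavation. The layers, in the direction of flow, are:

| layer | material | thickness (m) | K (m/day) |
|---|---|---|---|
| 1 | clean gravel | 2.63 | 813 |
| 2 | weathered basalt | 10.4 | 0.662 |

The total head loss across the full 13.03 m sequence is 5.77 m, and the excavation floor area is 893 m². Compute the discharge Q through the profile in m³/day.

Flow is perpendicular to layering, so the layers act in series and the equivalent K is the thickness-weighted harmonic mean.
Total thickness L = 2.63 + 10.4 = 13.03 m.
Σ(b_i/K_i) = 2.63/813 + 10.4/0.662 = 15.71 d.
K_eq = L / Σ(b_i/K_i) = 13.03 / 15.71 = 0.8292 m/day.
Q = K_eq · A · (Δh/L) = 0.8292 × 893 × (5.77/13.03) = 327.9 m³/day.

328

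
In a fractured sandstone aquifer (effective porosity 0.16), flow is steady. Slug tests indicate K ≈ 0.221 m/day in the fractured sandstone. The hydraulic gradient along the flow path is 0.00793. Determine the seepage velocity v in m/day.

Hydraulic gradient i = 0.00793.
Darcy flux q = K · i = 0.2210 × 0.007930 = 0.001753 m/day.
Seepage velocity v = q / n_e = 0.001753 / 0.16 = 0.01095 m/day.

0.0110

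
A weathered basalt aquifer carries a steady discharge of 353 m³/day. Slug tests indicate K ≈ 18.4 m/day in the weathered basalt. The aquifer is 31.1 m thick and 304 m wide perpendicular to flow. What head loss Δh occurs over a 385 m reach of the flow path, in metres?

0.781

Cross-sectional area A = 304 × 31.1 = 9454 m².
From Q = K·A·i, i = Q / (K·A) = 353 / (18.40 × 9454) = 0.002029.
Head loss Δh = i · L = 0.002029 × 385 = 0.7812 m.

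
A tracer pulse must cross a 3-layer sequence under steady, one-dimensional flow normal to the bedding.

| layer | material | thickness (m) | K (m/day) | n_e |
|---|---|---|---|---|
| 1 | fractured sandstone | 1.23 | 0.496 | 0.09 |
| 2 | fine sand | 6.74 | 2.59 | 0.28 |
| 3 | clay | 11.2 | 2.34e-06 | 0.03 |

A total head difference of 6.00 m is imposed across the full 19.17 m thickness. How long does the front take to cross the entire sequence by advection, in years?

5100

With flow normal to the layers, continuity requires the same specific discharge q through every layer.
Σ(b_i/K_i) = 1.23/0.496 + 6.74/2.59 + 11.2/2.34e-06 = 4.786e+06 d.
q = Δh / Σ(b_i/K_i) = 6.00 / 4.786e+06 = 1.254e-06 m/day.
In each layer the seepage velocity is v_i = q/n_i, so the layer transit time is t_i = b_i·n_i / q:
  layer 1 (fractured sandstone): t_1 = 1.23 × 0.09 / 1.254e-06 = 88308 d
  layer 2 (fine sand): t_2 = 6.74 × 0.28 / 1.254e-06 = 1.505e+06 d
  layer 3 (clay): t_3 = 11.2 × 0.03 / 1.254e-06 = 2.680e+05 d
Total t = Σ t_i = 1.862e+06 days = 5097 years.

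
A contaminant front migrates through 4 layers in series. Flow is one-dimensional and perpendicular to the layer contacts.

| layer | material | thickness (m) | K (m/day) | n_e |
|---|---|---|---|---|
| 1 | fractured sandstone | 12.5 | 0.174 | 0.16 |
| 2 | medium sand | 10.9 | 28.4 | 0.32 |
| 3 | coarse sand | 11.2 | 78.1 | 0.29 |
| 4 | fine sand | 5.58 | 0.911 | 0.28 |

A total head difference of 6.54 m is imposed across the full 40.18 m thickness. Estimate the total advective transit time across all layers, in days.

124

With flow normal to the layers, continuity requires the same specific discharge q through every layer.
Σ(b_i/K_i) = 12.5/0.174 + 10.9/28.4 + 11.2/78.1 + 5.58/0.911 = 78.49 d.
q = Δh / Σ(b_i/K_i) = 6.54 / 78.49 = 0.08332 m/day.
In each layer the seepage velocity is v_i = q/n_i, so the layer transit time is t_i = b_i·n_i / q:
  layer 1 (fractured sandstone): t_1 = 12.5 × 0.16 / 0.08332 = 24.00 d
  layer 2 (medium sand): t_2 = 10.9 × 0.32 / 0.08332 = 41.86 d
  layer 3 (coarse sand): t_3 = 11.2 × 0.29 / 0.08332 = 38.98 d
  layer 4 (fine sand): t_4 = 5.58 × 0.28 / 0.08332 = 18.75 d
Total t = Σ t_i = 123.6 days.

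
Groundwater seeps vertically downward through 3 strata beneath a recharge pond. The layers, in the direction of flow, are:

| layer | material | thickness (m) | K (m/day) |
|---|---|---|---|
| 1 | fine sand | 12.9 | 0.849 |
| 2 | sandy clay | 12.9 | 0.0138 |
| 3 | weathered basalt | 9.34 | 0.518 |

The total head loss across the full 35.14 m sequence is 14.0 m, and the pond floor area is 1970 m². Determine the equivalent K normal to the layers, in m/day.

0.0363

Flow is perpendicular to layering, so the layers act in series and the equivalent K is the thickness-weighted harmonic mean.
Total thickness L = 12.9 + 12.9 + 9.34 = 35.14 m.
Σ(b_i/K_i) = 12.9/0.849 + 12.9/0.0138 + 9.34/0.518 = 968.0 d.
K_eq = L / Σ(b_i/K_i) = 35.14 / 968.0 = 0.03630 m/day.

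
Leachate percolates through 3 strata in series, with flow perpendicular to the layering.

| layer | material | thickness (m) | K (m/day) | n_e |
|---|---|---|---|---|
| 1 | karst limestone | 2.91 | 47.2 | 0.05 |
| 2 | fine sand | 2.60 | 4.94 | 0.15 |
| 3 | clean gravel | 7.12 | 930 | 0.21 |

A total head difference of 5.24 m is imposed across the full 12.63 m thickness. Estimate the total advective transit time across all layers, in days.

With flow normal to the layers, continuity requires the same specific discharge q through every layer.
Σ(b_i/K_i) = 2.91/47.2 + 2.60/4.94 + 7.12/930 = 0.5956 d.
q = Δh / Σ(b_i/K_i) = 5.24 / 0.5956 = 8.797 m/day.
In each layer the seepage velocity is v_i = q/n_i, so the layer transit time is t_i = b_i·n_i / q:
  layer 1 (karst limestone): t_1 = 2.91 × 0.05 / 8.797 = 0.01654 d
  layer 2 (fine sand): t_2 = 2.60 × 0.15 / 8.797 = 0.04433 d
  layer 3 (clean gravel): t_3 = 7.12 × 0.21 / 8.797 = 0.1700 d
Total t = Σ t_i = 0.2308 days.

0.231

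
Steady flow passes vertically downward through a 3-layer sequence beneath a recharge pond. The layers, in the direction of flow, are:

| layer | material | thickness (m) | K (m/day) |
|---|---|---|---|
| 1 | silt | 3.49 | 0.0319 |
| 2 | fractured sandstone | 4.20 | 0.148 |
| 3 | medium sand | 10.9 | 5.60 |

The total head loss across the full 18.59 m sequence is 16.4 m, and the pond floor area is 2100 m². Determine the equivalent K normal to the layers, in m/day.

Flow is perpendicular to layering, so the layers act in series and the equivalent K is the thickness-weighted harmonic mean.
Total thickness L = 3.49 + 4.20 + 10.9 = 18.59 m.
Σ(b_i/K_i) = 3.49/0.0319 + 4.20/0.148 + 10.9/5.60 = 139.7 d.
K_eq = L / Σ(b_i/K_i) = 18.59 / 139.7 = 0.1330 m/day.

0.133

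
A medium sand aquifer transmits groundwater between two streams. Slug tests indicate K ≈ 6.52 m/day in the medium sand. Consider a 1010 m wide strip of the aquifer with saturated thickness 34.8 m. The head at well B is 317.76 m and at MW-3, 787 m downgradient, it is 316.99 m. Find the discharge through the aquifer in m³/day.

Cross-sectional area A = 1010 × 34.8 = 35148 m².
Hydraulic gradient i = (317.76 − 316.99) / 787 = 0.77 / 787 = 0.0009784.
Darcy's law: Q = K · A · i = 6.520 × 35148 × 0.0009784 = 224.2 m³/day.

224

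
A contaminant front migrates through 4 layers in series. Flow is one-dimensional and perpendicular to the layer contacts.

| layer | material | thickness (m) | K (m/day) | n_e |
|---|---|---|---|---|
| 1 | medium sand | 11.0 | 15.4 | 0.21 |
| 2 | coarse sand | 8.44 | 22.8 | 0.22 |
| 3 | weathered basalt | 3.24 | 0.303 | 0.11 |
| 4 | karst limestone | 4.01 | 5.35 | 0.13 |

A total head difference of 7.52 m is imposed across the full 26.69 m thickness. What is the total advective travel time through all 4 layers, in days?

With flow normal to the layers, continuity requires the same specific discharge q through every layer.
Σ(b_i/K_i) = 11.0/15.4 + 8.44/22.8 + 3.24/0.303 + 4.01/5.35 = 12.53 d.
q = Δh / Σ(b_i/K_i) = 7.52 / 12.53 = 0.6003 m/day.
In each layer the seepage velocity is v_i = q/n_i, so the layer transit time is t_i = b_i·n_i / q:
  layer 1 (medium sand): t_1 = 11.0 × 0.21 / 0.6003 = 3.848 d
  layer 2 (coarse sand): t_2 = 8.44 × 0.22 / 0.6003 = 3.093 d
  layer 3 (weathered basalt): t_3 = 3.24 × 0.11 / 0.6003 = 0.5937 d
  layer 4 (karst limestone): t_4 = 4.01 × 0.13 / 0.6003 = 0.8684 d
Total t = Σ t_i = 8.403 days.

8.40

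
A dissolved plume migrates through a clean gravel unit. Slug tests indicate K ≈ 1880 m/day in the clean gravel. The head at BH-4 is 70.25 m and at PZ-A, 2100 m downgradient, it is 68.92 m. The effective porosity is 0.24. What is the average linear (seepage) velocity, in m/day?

4.96

Hydraulic gradient i = (70.25 − 68.92) / 2100 = 1.33 / 2100 = 0.0006333.
Darcy flux q = K · i = 1880 × 0.0006333 = 1.191 m/day.
Seepage velocity v = q / n_e = 1.191 / 0.24 = 4.961 m/day.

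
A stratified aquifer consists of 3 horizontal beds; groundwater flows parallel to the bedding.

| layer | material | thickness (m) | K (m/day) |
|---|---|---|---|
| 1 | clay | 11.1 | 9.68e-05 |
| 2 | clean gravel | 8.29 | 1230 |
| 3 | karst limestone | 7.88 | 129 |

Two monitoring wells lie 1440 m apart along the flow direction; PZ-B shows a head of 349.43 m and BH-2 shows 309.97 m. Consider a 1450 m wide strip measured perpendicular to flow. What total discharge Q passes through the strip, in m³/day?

446000

Flow is parallel to layering, so each bed carries its own Darcy discharge and the transmissivities add.
Σ(K_i·b_i) = 9.68e-05×11.1 + 1230×8.29 + 129×7.88 = 11213 m²/day.
Hydraulic gradient i = (349.43 − 309.97) / 1440 = 39.46 / 1440 = 0.02740.
Q = Σ(K_i·b_i) · W · i = 11213 × 1450 × 0.02740 = 4.455e+05 m³/day.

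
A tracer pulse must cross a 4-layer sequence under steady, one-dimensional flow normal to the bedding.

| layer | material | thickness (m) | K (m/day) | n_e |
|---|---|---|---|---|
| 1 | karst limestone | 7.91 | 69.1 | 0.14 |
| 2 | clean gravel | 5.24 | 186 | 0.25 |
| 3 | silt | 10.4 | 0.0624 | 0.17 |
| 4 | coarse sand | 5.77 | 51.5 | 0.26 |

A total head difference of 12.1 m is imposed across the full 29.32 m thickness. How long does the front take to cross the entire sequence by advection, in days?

With flow normal to the layers, continuity requires the same specific discharge q through every layer.
Σ(b_i/K_i) = 7.91/69.1 + 5.24/186 + 10.4/0.0624 + 5.77/51.5 = 166.9 d.
q = Δh / Σ(b_i/K_i) = 12.1 / 166.9 = 0.07249 m/day.
In each layer the seepage velocity is v_i = q/n_i, so the layer transit time is t_i = b_i·n_i / q:
  layer 1 (karst limestone): t_1 = 7.91 × 0.14 / 0.07249 = 15.28 d
  layer 2 (clean gravel): t_2 = 5.24 × 0.25 / 0.07249 = 18.07 d
  layer 3 (silt): t_3 = 10.4 × 0.17 / 0.07249 = 24.39 d
  layer 4 (coarse sand): t_4 = 5.77 × 0.26 / 0.07249 = 20.70 d
Total t = Σ t_i = 78.43 days.

78.4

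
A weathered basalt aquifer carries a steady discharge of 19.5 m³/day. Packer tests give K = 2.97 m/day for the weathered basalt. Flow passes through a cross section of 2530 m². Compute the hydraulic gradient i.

From Q = K·A·i, i = Q / (K·A) = 19.5 / (2.970 × 2530) = 0.002595.

0.00260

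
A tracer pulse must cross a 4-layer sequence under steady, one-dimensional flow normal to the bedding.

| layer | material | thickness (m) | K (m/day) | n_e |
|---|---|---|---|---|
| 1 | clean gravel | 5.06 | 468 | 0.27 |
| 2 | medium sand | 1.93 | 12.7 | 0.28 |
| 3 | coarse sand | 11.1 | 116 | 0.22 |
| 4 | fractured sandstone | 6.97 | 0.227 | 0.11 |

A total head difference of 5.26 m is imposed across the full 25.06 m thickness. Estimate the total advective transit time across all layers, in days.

30.1

With flow normal to the layers, continuity requires the same specific discharge q through every layer.
Σ(b_i/K_i) = 5.06/468 + 1.93/12.7 + 11.1/116 + 6.97/0.227 = 30.96 d.
q = Δh / Σ(b_i/K_i) = 5.26 / 30.96 = 0.1699 m/day.
In each layer the seepage velocity is v_i = q/n_i, so the layer transit time is t_i = b_i·n_i / q:
  layer 1 (clean gravel): t_1 = 5.06 × 0.27 / 0.1699 = 8.042 d
  layer 2 (medium sand): t_2 = 1.93 × 0.28 / 0.1699 = 3.181 d
  layer 3 (coarse sand): t_3 = 11.1 × 0.22 / 0.1699 = 14.37 d
  layer 4 (fractured sandstone): t_4 = 6.97 × 0.11 / 0.1699 = 4.513 d
Total t = Σ t_i = 30.11 days.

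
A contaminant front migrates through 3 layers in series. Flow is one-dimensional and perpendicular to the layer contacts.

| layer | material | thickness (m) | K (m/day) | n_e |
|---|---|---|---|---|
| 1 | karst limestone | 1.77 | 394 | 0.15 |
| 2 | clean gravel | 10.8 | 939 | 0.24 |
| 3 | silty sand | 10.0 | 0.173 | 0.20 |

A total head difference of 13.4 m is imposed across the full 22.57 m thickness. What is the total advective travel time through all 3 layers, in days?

With flow normal to the layers, continuity requires the same specific discharge q through every layer.
Σ(b_i/K_i) = 1.77/394 + 10.8/939 + 10.0/0.173 = 57.82 d.
q = Δh / Σ(b_i/K_i) = 13.4 / 57.82 = 0.2318 m/day.
In each layer the seepage velocity is v_i = q/n_i, so the layer transit time is t_i = b_i·n_i / q:
  layer 1 (karst limestone): t_1 = 1.77 × 0.15 / 0.2318 = 1.146 d
  layer 2 (clean gravel): t_2 = 10.8 × 0.24 / 0.2318 = 11.18 d
  layer 3 (silty sand): t_3 = 10.0 × 0.20 / 0.2318 = 8.630 d
Total t = Σ t_i = 20.96 days.

21.0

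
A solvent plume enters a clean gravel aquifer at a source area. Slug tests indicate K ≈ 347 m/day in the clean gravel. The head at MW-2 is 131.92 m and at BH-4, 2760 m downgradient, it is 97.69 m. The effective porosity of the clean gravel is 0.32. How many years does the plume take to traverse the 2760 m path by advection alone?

0.562

Hydraulic gradient i = (131.92 − 97.69) / 2760 = 34.23 / 2760 = 0.01240.
Darcy flux q = K · i = 347.0 × 0.01240 = 4.304 m/day.
Seepage velocity v = q / n_e = 4.304 / 0.32 = 13.45 m/day.
Travel time t = L / v = 2760 / 13.45 = 205.2 days = 0.5619 years.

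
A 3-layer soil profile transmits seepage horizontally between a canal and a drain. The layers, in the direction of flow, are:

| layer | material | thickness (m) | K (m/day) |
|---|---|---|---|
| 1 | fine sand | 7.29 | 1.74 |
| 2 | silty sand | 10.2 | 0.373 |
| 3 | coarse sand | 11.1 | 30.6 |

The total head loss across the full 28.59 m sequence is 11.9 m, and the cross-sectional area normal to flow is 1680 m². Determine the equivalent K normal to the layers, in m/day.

0.896

Flow is perpendicular to layering, so the layers act in series and the equivalent K is the thickness-weighted harmonic mean.
Total thickness L = 7.29 + 10.2 + 11.1 = 28.59 m.
Σ(b_i/K_i) = 7.29/1.74 + 10.2/0.373 + 11.1/30.6 = 31.90 d.
K_eq = L / Σ(b_i/K_i) = 28.59 / 31.90 = 0.8963 m/day.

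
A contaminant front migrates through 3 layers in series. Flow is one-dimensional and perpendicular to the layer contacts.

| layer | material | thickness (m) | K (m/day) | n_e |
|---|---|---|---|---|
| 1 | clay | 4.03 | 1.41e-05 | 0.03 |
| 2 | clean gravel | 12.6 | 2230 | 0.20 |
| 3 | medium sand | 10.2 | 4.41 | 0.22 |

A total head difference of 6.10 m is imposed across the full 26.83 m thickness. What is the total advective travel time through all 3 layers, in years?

With flow normal to the layers, continuity requires the same specific discharge q through every layer.
Σ(b_i/K_i) = 4.03/1.41e-05 + 12.6/2230 + 10.2/4.41 = 2.858e+05 d.
q = Δh / Σ(b_i/K_i) = 6.10 / 2.858e+05 = 2.134e-05 m/day.
In each layer the seepage velocity is v_i = q/n_i, so the layer transit time is t_i = b_i·n_i / q:
  layer 1 (clay): t_1 = 4.03 × 0.03 / 2.134e-05 = 5665 d
  layer 2 (clean gravel): t_2 = 12.6 × 0.20 / 2.134e-05 = 1.181e+05 d
  layer 3 (medium sand): t_3 = 10.2 × 0.22 / 2.134e-05 = 1.051e+05 d
Total t = Σ t_i = 2.289e+05 days = 626.7 years.

627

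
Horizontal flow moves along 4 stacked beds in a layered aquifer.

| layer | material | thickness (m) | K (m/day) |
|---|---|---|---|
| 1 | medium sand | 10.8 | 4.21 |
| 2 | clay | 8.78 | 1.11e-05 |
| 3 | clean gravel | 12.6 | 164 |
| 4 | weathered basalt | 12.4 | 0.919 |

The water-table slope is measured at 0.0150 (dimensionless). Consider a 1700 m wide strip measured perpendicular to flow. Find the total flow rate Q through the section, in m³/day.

Flow is parallel to layering, so each bed carries its own Darcy discharge and the transmissivities add.
Σ(K_i·b_i) = 4.21×10.8 + 1.11e-05×8.78 + 164×12.6 + 0.919×12.4 = 2123 m²/day.
Hydraulic gradient i = 0.0150.
Q = Σ(K_i·b_i) · W · i = 2123 × 1700 × 0.01500 = 54143 m³/day.

54100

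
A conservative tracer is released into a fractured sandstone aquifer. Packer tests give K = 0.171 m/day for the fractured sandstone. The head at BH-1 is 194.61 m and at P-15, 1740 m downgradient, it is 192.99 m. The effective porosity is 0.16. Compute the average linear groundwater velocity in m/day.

Hydraulic gradient i = (194.61 − 192.99) / 1740 = 1.62 / 1740 = 0.0009310.
Darcy flux q = K · i = 0.1710 × 0.0009310 = 0.0001592 m/day.
Seepage velocity v = q / n_e = 0.0001592 / 0.16 = 0.0009950 m/day.

0.000995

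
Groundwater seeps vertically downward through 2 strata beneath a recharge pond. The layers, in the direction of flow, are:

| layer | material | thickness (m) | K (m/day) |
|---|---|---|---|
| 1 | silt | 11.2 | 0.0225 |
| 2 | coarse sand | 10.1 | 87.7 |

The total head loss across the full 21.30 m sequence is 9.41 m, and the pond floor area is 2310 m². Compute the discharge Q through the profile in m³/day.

Flow is perpendicular to layering, so the layers act in series and the equivalent K is the thickness-weighted harmonic mean.
Total thickness L = 11.2 + 10.1 = 21.30 m.
Σ(b_i/K_i) = 11.2/0.0225 + 10.1/87.7 = 497.9 d.
K_eq = L / Σ(b_i/K_i) = 21.30 / 497.9 = 0.04278 m/day.
Q = K_eq · A · (Δh/L) = 0.04278 × 2310 × (9.41/21.30) = 43.66 m³/day.

43.7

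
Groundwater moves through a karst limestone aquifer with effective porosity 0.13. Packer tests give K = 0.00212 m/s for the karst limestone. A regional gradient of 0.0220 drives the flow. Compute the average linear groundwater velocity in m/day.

Convert K: 0.00212 m/s × 86400 = 183.2 m/day.
Hydraulic gradient i = 0.0220.
Darcy flux q = K · i = 183.2 × 0.02200 = 4.030 m/day.
Seepage velocity v = q / n_e = 4.030 / 0.13 = 31.00 m/day.

31.0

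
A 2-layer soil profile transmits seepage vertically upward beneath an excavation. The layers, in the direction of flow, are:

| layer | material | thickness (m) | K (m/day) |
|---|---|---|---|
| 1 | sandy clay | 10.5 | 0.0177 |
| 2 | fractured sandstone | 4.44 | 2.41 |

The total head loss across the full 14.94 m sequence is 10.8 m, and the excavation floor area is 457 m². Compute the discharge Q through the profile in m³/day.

Flow is perpendicular to layering, so the layers act in series and the equivalent K is the thickness-weighted harmonic mean.
Total thickness L = 10.5 + 4.44 = 14.94 m.
Σ(b_i/K_i) = 10.5/0.0177 + 4.44/2.41 = 595.1 d.
K_eq = L / Σ(b_i/K_i) = 14.94 / 595.1 = 0.02511 m/day.
Q = K_eq · A · (Δh/L) = 0.02511 × 457 × (10.8/14.94) = 8.294 m³/day.

8.29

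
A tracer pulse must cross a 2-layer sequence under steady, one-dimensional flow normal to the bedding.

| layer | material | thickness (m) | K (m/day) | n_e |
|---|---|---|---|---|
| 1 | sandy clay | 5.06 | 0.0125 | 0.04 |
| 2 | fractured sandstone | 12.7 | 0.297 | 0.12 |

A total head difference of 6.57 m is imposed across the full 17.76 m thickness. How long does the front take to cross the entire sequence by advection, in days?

118

With flow normal to the layers, continuity requires the same specific discharge q through every layer.
Σ(b_i/K_i) = 5.06/0.0125 + 12.7/0.297 = 447.6 d.
q = Δh / Σ(b_i/K_i) = 6.57 / 447.6 = 0.01468 m/day.
In each layer the seepage velocity is v_i = q/n_i, so the layer transit time is t_i = b_i·n_i / q:
  layer 1 (sandy clay): t_1 = 5.06 × 0.04 / 0.01468 = 13.79 d
  layer 2 (fractured sandstone): t_2 = 12.7 × 0.12 / 0.01468 = 103.8 d
Total t = Σ t_i = 117.6 days.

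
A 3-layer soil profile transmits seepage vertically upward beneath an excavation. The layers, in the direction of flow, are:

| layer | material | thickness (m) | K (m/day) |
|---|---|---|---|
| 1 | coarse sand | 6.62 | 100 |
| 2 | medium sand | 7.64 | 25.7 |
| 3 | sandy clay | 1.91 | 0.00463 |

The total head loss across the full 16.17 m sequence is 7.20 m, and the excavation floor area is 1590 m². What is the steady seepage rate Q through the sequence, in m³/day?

27.7

Flow is perpendicular to layering, so the layers act in series and the equivalent K is the thickness-weighted harmonic mean.
Total thickness L = 6.62 + 7.64 + 1.91 = 16.17 m.
Σ(b_i/K_i) = 6.62/100 + 7.64/25.7 + 1.91/0.00463 = 412.9 d.
K_eq = L / Σ(b_i/K_i) = 16.17 / 412.9 = 0.03916 m/day.
Q = K_eq · A · (Δh/L) = 0.03916 × 1590 × (7.20/16.17) = 27.73 m³/day.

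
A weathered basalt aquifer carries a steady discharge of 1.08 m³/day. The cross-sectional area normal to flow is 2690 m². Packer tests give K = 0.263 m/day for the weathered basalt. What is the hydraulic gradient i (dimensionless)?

0.00153

From Q = K·A·i, i = Q / (K·A) = 1.08 / (0.2630 × 2690) = 0.001527.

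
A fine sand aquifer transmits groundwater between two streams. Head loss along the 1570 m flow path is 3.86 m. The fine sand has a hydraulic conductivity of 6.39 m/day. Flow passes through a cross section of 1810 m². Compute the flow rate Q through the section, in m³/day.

28.4

Hydraulic gradient i = Δh / L = 3.86 / 1570 = 0.002459.
Darcy's law: Q = K · A · i = 6.390 × 1810 × 0.002459 = 28.44 m³/day.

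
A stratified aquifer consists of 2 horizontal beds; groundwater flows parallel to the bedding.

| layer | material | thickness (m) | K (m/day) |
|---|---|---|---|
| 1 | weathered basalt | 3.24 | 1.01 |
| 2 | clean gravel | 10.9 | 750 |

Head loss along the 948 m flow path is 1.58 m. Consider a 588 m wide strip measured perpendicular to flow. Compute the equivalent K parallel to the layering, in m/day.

578

Flow is parallel to layering, so each bed carries its own Darcy discharge and the transmissivities add.
Σ(K_i·b_i) = 1.01×3.24 + 750×10.9 = 8178 m²/day.
Total thickness b = 14.14 m, so K_eq = Σ(K_i·b_i)/b = 578.4 m/day.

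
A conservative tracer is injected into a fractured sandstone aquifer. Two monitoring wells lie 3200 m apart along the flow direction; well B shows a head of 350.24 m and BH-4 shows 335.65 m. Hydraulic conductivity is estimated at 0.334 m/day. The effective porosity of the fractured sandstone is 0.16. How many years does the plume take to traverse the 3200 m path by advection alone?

Hydraulic gradient i = (350.24 − 335.65) / 3200 = 14.59 / 3200 = 0.004559.
Darcy flux q = K · i = 0.3340 × 0.004559 = 0.001523 m/day.
Seepage velocity v = q / n_e = 0.001523 / 0.16 = 0.009518 m/day.
Travel time t = L / v = 3200 / 0.009518 = 3.362e+05 days = 920.5 years.

921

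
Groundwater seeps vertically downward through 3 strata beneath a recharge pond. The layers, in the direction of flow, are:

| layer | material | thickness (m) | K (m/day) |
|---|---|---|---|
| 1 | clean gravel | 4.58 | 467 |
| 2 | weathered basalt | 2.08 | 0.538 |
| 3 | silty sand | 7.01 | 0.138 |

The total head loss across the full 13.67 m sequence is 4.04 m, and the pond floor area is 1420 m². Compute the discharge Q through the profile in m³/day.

105

Flow is perpendicular to layering, so the layers act in series and the equivalent K is the thickness-weighted harmonic mean.
Total thickness L = 4.58 + 2.08 + 7.01 = 13.67 m.
Σ(b_i/K_i) = 4.58/467 + 2.08/0.538 + 7.01/0.138 = 54.67 d.
K_eq = L / Σ(b_i/K_i) = 13.67 / 54.67 = 0.2500 m/day.
Q = K_eq · A · (Δh/L) = 0.2500 × 1420 × (4.04/13.67) = 104.9 m³/day.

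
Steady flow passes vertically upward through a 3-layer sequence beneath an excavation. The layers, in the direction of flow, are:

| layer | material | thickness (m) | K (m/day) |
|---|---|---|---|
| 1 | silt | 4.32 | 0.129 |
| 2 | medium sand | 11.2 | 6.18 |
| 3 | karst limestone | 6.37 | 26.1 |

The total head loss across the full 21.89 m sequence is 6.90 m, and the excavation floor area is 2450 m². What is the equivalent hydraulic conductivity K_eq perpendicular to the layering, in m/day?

Flow is perpendicular to layering, so the layers act in series and the equivalent K is the thickness-weighted harmonic mean.
Total thickness L = 4.32 + 11.2 + 6.37 = 21.89 m.
Σ(b_i/K_i) = 4.32/0.129 + 11.2/6.18 + 6.37/26.1 = 35.54 d.
K_eq = L / Σ(b_i/K_i) = 21.89 / 35.54 = 0.6158 m/day.

0.616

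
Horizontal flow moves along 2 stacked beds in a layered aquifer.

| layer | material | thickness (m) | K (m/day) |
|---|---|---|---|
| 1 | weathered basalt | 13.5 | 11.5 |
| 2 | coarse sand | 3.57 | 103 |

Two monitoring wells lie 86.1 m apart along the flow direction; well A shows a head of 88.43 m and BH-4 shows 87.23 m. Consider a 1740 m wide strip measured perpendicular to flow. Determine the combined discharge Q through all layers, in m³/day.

12700

Flow is parallel to layering, so each bed carries its own Darcy discharge and the transmissivities add.
Σ(K_i·b_i) = 11.5×13.5 + 103×3.57 = 523.0 m²/day.
Hydraulic gradient i = (88.43 − 87.23) / 86.1 = 1.2 / 86.1 = 0.01394.
Q = Σ(K_i·b_i) · W · i = 523.0 × 1740 × 0.01394 = 12682 m³/day.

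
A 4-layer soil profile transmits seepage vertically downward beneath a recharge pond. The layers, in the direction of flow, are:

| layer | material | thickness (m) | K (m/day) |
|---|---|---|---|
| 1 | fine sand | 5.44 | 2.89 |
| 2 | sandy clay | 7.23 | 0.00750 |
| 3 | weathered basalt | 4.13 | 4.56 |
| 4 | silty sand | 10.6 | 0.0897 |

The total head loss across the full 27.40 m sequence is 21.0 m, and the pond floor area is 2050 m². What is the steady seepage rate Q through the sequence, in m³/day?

39.7

Flow is perpendicular to layering, so the layers act in series and the equivalent K is the thickness-weighted harmonic mean.
Total thickness L = 5.44 + 7.23 + 4.13 + 10.6 = 27.40 m.
Σ(b_i/K_i) = 5.44/2.89 + 7.23/0.00750 + 4.13/4.56 + 10.6/0.0897 = 1085 d.
K_eq = L / Σ(b_i/K_i) = 27.40 / 1085 = 0.02525 m/day.
Q = K_eq · A · (Δh/L) = 0.02525 × 2050 × (21.0/27.40) = 39.68 m³/day.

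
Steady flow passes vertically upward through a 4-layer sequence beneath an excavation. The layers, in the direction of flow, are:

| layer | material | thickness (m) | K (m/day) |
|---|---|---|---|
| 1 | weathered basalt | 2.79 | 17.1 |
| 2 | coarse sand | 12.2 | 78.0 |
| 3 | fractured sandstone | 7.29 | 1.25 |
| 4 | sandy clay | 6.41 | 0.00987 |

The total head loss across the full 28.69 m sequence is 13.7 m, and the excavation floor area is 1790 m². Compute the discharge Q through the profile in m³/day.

Flow is perpendicular to layering, so the layers act in series and the equivalent K is the thickness-weighted harmonic mean.
Total thickness L = 2.79 + 12.2 + 7.29 + 6.41 = 28.69 m.
Σ(b_i/K_i) = 2.79/17.1 + 12.2/78.0 + 7.29/1.25 + 6.41/0.00987 = 655.6 d.
K_eq = L / Σ(b_i/K_i) = 28.69 / 655.6 = 0.04376 m/day.
Q = K_eq · A · (Δh/L) = 0.04376 × 1790 × (13.7/28.69) = 37.41 m³/day.

37.4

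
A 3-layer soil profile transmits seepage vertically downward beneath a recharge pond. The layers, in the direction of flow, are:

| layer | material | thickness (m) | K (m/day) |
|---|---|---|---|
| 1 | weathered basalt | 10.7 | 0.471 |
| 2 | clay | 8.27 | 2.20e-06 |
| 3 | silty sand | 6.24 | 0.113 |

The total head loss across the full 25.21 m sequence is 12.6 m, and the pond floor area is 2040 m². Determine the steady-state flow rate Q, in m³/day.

0.00684

Flow is perpendicular to layering, so the layers act in series and the equivalent K is the thickness-weighted harmonic mean.
Total thickness L = 10.7 + 8.27 + 6.24 = 25.21 m.
Σ(b_i/K_i) = 10.7/0.471 + 8.27/2.20e-06 + 6.24/0.113 = 3.759e+06 d.
K_eq = L / Σ(b_i/K_i) = 25.21 / 3.759e+06 = 6.706e-06 m/day.
Q = K_eq · A · (Δh/L) = 6.706e-06 × 2040 × (12.6/25.21) = 0.006838 m³/day.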